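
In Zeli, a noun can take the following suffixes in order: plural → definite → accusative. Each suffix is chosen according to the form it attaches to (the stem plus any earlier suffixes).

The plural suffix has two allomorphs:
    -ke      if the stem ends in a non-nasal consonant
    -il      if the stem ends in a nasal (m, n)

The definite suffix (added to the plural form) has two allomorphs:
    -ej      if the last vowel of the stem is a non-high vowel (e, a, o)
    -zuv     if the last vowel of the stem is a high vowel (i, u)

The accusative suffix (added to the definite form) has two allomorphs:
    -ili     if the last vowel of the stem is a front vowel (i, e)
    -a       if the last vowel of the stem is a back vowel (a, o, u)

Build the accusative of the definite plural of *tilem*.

tilemilzuva

The final consonant of *tilem* is /m/, which is a nasal, so the plural suffix is -il, giving *tilemil*.
Since the last vowel of the plural form *tilemil* is /i/ (a high vowel), it takes -zuv, giving *tilemilzuv*.
The last vowel of the definite form *tilemilzuv* is /u/, which is a back vowel, so the accusative suffix is -a, giving *tilemilzuva*.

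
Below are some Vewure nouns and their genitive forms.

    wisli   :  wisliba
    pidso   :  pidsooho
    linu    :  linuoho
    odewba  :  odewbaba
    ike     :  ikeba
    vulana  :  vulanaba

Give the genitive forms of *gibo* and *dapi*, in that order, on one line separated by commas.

gibooho, dapiba

The pattern is rounding harmony: -oho when the last vowel of the stem is a rounded vowel (*pidso*, *linu*); -ba when the last vowel of the stem is an unrounded vowel (*wisli*, *odewba*, *ike*, *vulana*).
The last vowel of *gibo* is /o/, which is a rounded vowel, so the suffix is -oho, giving *gibooho*.
*dapi*: last vowel = /i/, an unrounded vowel → -ba → *dapiba*.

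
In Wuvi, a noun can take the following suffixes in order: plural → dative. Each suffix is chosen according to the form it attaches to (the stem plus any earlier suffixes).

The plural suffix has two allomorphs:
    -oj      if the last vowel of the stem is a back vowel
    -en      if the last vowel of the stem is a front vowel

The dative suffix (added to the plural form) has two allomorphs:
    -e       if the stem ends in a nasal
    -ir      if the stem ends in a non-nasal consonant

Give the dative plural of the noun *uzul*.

uzulojir

The last vowel of *uzul* is /u/, which is a back vowel, so the plural suffix is -oj, giving *uzuloj*.
The plural form *uzuloj*: final consonant = /j/, non-nasal → -ir → *uzulojir*.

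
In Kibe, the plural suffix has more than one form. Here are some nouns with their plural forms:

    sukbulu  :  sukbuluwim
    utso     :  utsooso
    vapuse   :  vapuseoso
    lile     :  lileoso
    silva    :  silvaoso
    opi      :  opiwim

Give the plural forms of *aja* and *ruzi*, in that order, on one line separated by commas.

The suffix is conditioned by the last vowel: -wim when the last vowel of the stem is a high vowel (*sukbulu*, *opi*); -oso when the last vowel of the stem is a non-high vowel (*utso*, *vapuse*, *lile*, *silva*).
*aja*: last vowel = /a/, a non-high vowel → -oso → *ajaoso*.
*ruzi* — last vowel /i/ (a high vowel) → -wim → *ruziwim*.

ajaoso, ruziwim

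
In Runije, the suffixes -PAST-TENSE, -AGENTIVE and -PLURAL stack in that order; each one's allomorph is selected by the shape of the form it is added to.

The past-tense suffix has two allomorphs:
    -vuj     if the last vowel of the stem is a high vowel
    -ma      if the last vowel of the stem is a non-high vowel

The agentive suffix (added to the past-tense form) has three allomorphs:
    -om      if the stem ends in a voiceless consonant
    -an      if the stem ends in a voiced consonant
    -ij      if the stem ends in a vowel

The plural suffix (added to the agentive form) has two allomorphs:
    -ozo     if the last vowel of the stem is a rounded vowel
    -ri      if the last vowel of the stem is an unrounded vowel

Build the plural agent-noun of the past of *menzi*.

The last vowel of *menzi* is /i/, which is a high vowel, so the past-tense suffix is -vuj, giving *menzivuj*.
The past-tense form *menzivuj* — final sound /j/ (a voiced consonant) → -an → *menzivujan*.
Since the last vowel of the agentive form *menzivujan* is /a/ (an unrounded vowel), it takes -ri, giving *menzivujanri*.

menzivujanri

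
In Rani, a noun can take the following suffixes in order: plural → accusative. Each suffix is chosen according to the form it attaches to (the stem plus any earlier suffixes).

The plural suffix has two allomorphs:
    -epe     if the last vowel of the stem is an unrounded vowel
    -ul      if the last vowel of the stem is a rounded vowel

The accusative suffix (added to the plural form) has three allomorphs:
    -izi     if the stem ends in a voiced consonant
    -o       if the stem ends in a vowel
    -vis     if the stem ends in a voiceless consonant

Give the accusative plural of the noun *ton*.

tonulizi

Since the last vowel of *ton* is /o/ (a rounded vowel), it takes -ul, giving *tonul*.
The final sound of the plural form *tonul* is /l/, which is a voiced consonant, so the accusative suffix is -izi, giving *tonulizi*.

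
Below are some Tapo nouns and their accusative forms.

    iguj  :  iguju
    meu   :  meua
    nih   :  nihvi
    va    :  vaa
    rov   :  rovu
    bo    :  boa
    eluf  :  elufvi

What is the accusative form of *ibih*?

The suffix is conditioned by the final sound: -vi when the stem ends in a voiceless consonant (*nih*, *eluf*); -u when the stem ends in a voiced consonant (*iguj*, *rov*); -a when the stem ends in a vowel (*meu*, *va*, *bo*).
*ibih*: final sound = /h/, a voiceless consonant → -vi → *ibihvi*.

ibihvi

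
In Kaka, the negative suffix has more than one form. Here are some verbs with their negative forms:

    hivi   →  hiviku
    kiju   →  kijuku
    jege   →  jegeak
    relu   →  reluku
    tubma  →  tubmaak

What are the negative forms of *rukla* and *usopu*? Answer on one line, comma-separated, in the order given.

ruklaak, usopuku

The pattern is height harmony: -ku when the last vowel of the stem is a high vowel (*hivi*, *kiju*, *relu*); -ak when the last vowel of the stem is a non-high vowel (*jege*, *tubma*).
Since the last vowel of *rukla* is /a/ (a non-high vowel), it takes -ak, giving *ruklaak*.
The last vowel of *usopu* is /u/, which is a high vowel, so the suffix is -ku, giving *usopuku*.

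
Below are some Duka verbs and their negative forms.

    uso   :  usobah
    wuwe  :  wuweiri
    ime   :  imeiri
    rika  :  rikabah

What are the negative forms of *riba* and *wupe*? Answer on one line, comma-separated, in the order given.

The pattern is front/back vowel harmony: -iri when the last vowel of the stem is a front vowel (*wuwe*, *ime*); -bah when the last vowel of the stem is a back vowel (*uso*, *rika*).
*riba* — last vowel /a/ (a back vowel) → -bah → *ribabah*.
Since the last vowel of *wupe* is /e/ (a front vowel), it takes -iri, giving *wupeiri*.

ribabah, wupeiri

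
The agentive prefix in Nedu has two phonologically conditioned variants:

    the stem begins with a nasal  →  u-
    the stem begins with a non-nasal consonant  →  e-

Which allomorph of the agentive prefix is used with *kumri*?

e-

The first consonant of *kumri* is /k/, which is non-nasal, so the prefix is e-.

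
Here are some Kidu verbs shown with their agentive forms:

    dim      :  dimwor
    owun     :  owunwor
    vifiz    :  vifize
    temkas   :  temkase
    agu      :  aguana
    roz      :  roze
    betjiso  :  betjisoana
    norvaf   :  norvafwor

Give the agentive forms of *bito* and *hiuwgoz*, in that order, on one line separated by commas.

Looking at the final sound of each stem: -e when the stem ends in a sibilant (*vifiz*, *temkas*, *roz*); -wor when the stem ends in a non-sibilant consonant (*dim*, *owun*, *norvaf*); -ana when the stem ends in a vowel (*agu*, *betjiso*).
The final sound of *bito* is /o/, which is a vowel, so the suffix is -ana, giving *bitoana*.
*hiuwgoz* — final sound /z/ (a sibilant) → -e → *hiuwgoze*.

bitoana, hiuwgoze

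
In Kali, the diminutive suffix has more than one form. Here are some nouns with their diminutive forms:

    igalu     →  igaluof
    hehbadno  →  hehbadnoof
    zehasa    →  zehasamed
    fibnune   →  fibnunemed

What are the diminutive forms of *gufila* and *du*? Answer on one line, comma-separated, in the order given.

The suffix is conditioned by the last vowel: -of when the last vowel of the stem is a rounded vowel (*igalu*, *hehbadno*); -med when the last vowel of the stem is an unrounded vowel (*zehasa*, *fibnune*).
*gufila*: last vowel = /a/, an unrounded vowel → -med → *gufilamed*.
Since the last vowel of *du* is /u/ (a rounded vowel), it takes -of, giving *duof*.

gufilamed, duof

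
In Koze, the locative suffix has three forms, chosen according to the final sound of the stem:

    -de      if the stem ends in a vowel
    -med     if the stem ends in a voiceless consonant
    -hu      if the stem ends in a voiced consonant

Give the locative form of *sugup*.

*sugup*: final sound = /p/, a voiceless consonant → -med → *sugupmed*.

sugupmed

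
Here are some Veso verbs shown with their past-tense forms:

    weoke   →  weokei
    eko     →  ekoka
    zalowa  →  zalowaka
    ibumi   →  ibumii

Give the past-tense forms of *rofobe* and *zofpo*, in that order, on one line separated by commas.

Looking at the last vowel of each stem: -i when the last vowel of the stem is a front vowel (*weoke*, *ibumi*); -ka when the last vowel of the stem is a back vowel (*eko*, *zalowa*).
The last vowel of *rofobe* is /e/, which is a front vowel, so the suffix is -i, giving *rofobei*.
*zofpo* — last vowel /o/ (a back vowel) → -ka → *zofpoka*.

rofobei, zofpoka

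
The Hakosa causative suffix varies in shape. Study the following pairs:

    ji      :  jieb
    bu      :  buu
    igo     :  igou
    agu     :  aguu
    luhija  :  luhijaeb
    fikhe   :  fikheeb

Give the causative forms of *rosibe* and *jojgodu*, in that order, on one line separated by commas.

rosibeeb, jojgoduu

Looking at the last vowel of each stem: -u when the last vowel of the stem is a rounded vowel (*bu*, *igo*, *agu*); -eb when the last vowel of the stem is an unrounded vowel (*ji*, *luhija*, *fikhe*).
Since the last vowel of *rosibe* is /e/ (an unrounded vowel), it takes -eb, giving *rosibeeb*.
Since the last vowel of *jojgodu* is /u/ (a rounded vowel), it takes -u, giving *jojgoduu*.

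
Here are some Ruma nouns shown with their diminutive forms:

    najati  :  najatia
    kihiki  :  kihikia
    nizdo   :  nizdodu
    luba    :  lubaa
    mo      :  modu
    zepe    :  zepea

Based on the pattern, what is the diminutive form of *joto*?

jotodu

Looking at the last vowel of each stem: -du when the last vowel of the stem is a rounded vowel (*nizdo*, *mo*); -a when the last vowel of the stem is an unrounded vowel (*najati*, *kihiki*, *luba*, *zepe*).
Since the last vowel of *joto* is /o/ (a rounded vowel), it takes -du, giving *jotodu*.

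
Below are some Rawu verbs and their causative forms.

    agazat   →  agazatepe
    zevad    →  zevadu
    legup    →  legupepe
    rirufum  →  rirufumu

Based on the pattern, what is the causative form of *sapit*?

sapitepe

The alternation tracks the final consonant of the stem — -epe when the stem ends in a voiceless consonant (*agazat*, *legup*); -u when the stem ends in a voiced consonant (*zevad*, *rirufum*).
The final consonant of *sapit* is /t/, which is voiceless, so the suffix is -epe, giving *sapitepe*.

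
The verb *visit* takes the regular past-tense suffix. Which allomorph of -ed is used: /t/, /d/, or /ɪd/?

The stem *visit* ends in /t/ or /d/.
The -ed suffix is realized as /ɪd/ after /t, d/; as /t/ after other voiceless consonants; and as /d/ after other voiced sounds.
So -ed on *visit* is pronounced /ɪd/.

/ɪd/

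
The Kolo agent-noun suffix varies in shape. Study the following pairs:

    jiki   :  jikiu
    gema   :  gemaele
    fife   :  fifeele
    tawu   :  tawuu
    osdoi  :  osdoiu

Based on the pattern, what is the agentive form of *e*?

The alternation tracks the last vowel of the stem — -u when the last vowel of the stem is a high vowel (*jiki*, *tawu*, *osdoi*); -ele when the last vowel of the stem is a non-high vowel (*gema*, *fife*).
*e*: last vowel = /e/, a non-high vowel → -ele → *eele*.

eele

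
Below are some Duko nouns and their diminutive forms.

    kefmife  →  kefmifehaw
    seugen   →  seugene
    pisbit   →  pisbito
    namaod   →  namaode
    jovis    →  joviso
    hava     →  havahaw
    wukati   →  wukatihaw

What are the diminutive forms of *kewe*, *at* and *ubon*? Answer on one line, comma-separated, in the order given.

The pattern is voicing of the final sound: -o when the stem ends in a voiceless consonant (*pisbit*, *jovis*); -e when the stem ends in a voiced consonant (*seugen*, *namaod*); -haw when the stem ends in a vowel (*kefmife*, *hava*, *wukati*).
Since the final sound of *kewe* is /e/ (a vowel), it takes -haw, giving *kewehaw*.
The final sound of *at* is /t/, which is a voiceless consonant, so the suffix is -o, giving *ato*.
*ubon*: final sound = /n/, a voiced consonant → -e → *ubone*.

kewehaw, ato, ubone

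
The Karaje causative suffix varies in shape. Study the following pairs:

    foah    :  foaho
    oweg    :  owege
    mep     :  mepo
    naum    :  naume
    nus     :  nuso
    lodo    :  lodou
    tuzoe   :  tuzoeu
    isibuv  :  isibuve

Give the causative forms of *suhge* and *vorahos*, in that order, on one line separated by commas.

Looking at the final sound of each stem: -o when the stem ends in a voiceless consonant (*foah*, *mep*, *nus*); -e when the stem ends in a voiced consonant (*oweg*, *naum*, *isibuv*); -u when the stem ends in a vowel (*lodo*, *tuzoe*).
Since the final sound of *suhge* is /e/ (a vowel), it takes -u, giving *suhgeu*.
The final sound of *vorahos* is /s/, which is a voiceless consonant, so the suffix is -o, giving *vorahoso*.

suhgeu, vorahoso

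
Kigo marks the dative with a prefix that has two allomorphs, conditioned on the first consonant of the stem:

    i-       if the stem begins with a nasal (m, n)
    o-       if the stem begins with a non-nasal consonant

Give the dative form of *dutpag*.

Since the first consonant of *dutpag* is /d/ (non-nasal), it takes o-, giving *odutpag*.

odutpag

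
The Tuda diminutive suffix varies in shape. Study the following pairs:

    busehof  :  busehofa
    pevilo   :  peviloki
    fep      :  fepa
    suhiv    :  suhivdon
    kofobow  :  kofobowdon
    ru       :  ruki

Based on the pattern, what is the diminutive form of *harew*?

harewdon

The pattern is voicing of the final sound: -a when the stem ends in a voiceless consonant (*busehof*, *fep*); -don when the stem ends in a voiced consonant (*suhiv*, *kofobow*); -ki when the stem ends in a vowel (*pevilo*, *ru*).
*harew*: final sound = /w/, a voiced consonant → -don → *harewdon*.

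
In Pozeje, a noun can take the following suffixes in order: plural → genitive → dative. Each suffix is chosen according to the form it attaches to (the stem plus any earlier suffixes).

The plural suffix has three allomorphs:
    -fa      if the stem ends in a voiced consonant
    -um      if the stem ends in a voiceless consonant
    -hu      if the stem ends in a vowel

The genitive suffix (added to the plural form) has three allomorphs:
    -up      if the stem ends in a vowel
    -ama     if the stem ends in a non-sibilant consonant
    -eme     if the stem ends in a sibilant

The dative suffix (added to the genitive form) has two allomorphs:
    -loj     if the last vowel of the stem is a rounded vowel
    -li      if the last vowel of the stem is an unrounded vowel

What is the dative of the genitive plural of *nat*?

natumamali

The final sound of *nat* is /t/, which is a voiceless consonant, so the plural suffix is -um, giving *natum*.
The final sound of the plural form *natum* is /m/, which is a non-sibilant consonant, so the genitive suffix is -ama, giving *natumama*.
The genitive form *natumama* — last vowel /a/ (an unrounded vowel) → -li → *natumamali*.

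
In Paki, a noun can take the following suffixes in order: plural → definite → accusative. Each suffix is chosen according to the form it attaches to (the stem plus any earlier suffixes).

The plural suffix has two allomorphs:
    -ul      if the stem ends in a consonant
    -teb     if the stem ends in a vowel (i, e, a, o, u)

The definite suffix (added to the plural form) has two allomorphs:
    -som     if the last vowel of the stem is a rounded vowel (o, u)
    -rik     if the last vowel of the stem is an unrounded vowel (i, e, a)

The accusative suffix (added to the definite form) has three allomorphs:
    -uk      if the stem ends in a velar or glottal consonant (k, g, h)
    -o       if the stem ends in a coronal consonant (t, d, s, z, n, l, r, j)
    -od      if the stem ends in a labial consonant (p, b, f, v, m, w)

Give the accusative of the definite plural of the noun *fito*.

fitotebrikuk

Since the final sound of *fito* is /o/ (a vowel), it takes -teb, giving *fitoteb*.
The plural form *fitoteb*: last vowel = /e/, an unrounded vowel → -rik → *fitotebrik*.
The definite form *fitotebrik*: final consonant = /k/, velar/glottal → -uk → *fitotebrikuk*.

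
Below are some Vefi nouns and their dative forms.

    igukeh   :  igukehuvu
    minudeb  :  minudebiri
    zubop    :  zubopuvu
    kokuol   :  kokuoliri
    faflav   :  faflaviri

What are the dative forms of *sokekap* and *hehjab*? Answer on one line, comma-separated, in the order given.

The pattern is voicing of the final consonant: -uvu when the stem ends in a voiceless consonant (*igukeh*, *zubop*); -iri when the stem ends in a voiced consonant (*minudeb*, *kokuol*, *faflav*).
*sokekap*: final consonant = /p/, voiceless → -uvu → *sokekapuvu*.
*hehjab*: final consonant = /b/, voiced → -iri → *hehjabiri*.

sokekapuvu, hehjabiri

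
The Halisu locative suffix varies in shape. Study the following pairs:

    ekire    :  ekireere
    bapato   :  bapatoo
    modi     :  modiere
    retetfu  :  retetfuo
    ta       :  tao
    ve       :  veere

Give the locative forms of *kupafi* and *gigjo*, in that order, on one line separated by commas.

Looking at the last vowel of each stem: -ere when the last vowel of the stem is a front vowel (*ekire*, *modi*, *ve*); -o when the last vowel of the stem is a back vowel (*bapato*, *retetfu*, *ta*).
The last vowel of *kupafi* is /i/, which is a front vowel, so the suffix is -ere, giving *kupafiere*.
The last vowel of *gigjo* is /o/, which is a back vowel, so the suffix is -o, giving *gigjoo*.

kupafiere, gigjoo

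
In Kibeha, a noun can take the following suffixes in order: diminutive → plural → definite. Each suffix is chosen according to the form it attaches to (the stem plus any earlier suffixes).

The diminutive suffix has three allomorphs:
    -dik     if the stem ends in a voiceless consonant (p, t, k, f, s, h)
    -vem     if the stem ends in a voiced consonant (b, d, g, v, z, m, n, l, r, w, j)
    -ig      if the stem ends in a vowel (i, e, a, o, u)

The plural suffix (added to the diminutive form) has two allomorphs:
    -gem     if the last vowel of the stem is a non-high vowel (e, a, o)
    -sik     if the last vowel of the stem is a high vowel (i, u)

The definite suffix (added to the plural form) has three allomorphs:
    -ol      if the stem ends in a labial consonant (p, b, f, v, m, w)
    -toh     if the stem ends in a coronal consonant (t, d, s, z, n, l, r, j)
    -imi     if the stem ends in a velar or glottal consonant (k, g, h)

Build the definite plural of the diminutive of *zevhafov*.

zevhafovvemgemol

*zevhafov* — final sound /v/ (a voiced consonant) → -vem → *zevhafovvem*.
Since the last vowel of the diminutive form *zevhafovvem* is /e/ (a non-high vowel), it takes -gem, giving *zevhafovvemgem*.
The plural form *zevhafovvemgem*: final consonant = /m/, labial → -ol → *zevhafovvemgemol*.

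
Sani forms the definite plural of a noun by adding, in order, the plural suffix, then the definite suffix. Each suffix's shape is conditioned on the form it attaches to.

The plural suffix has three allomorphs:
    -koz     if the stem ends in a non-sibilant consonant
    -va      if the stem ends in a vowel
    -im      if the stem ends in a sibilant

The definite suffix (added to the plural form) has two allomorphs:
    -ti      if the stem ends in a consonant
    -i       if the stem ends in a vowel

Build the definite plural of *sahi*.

Since the final sound of *sahi* is /i/ (a vowel), it takes -va, giving *sahiva*.
The plural form *sahiva*: final sound = /a/, a vowel → -i → *sahivai*.

sahivai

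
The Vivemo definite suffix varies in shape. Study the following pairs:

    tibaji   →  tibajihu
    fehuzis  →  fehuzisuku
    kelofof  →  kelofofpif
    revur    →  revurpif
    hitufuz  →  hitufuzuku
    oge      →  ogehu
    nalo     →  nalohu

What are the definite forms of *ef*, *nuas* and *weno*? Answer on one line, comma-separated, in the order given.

The pattern is sibilance of the final sound: -uku when the stem ends in a sibilant (*fehuzis*, *hitufuz*); -pif when the stem ends in a non-sibilant consonant (*kelofof*, *revur*); -hu when the stem ends in a vowel (*tibaji*, *oge*, *nalo*).
The final sound of *ef* is /f/, which is a non-sibilant consonant, so the suffix is -pif, giving *efpif*.
The final sound of *nuas* is /s/, which is a sibilant, so the suffix is -uku, giving *nuasuku*.
The final sound of *weno* is /o/, which is a vowel, so the suffix is -hu, giving *wenohu*.

efpif, nuasuku, wenohu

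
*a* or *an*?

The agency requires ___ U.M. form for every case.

a

The indefinite article is chosen by the initial *sound* of the following word, not its spelling.
The initialism *U.M.* is read letter by letter; the first letter, U, is pronounced /juː/, which begins with a consonant sound.
So the article is *a*: The agency requires a U.M. form for every case.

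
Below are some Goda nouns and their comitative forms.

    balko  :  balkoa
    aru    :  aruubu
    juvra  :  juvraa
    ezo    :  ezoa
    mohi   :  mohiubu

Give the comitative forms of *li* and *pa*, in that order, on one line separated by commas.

The pattern is height harmony: -ubu when the last vowel of the stem is a high vowel (*aru*, *mohi*); -a when the last vowel of the stem is a non-high vowel (*balko*, *juvra*, *ezo*).
The last vowel of *li* is /i/, which is a high vowel, so the suffix is -ubu, giving *liubu*.
*pa*: last vowel = /a/, a non-high vowel → -a → *paa*.

liubu, paa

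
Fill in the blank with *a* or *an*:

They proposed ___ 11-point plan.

an

The indefinite article is chosen by the initial *sound* of the following word, not its spelling.
The number *11* is spoken "eleven", beginning with /ɪˈlɛvən/ — a vowel sound.
So the article is *an*: They proposed an 11-point plan.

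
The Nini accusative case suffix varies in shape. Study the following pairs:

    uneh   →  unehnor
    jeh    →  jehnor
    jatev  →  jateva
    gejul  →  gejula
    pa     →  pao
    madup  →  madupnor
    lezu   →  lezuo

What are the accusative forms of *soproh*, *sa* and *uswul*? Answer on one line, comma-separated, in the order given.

soprohnor, sao, uswula

The alternation tracks the final sound of the stem — -nor when the stem ends in a voiceless consonant (*uneh*, *jeh*, *madup*); -a when the stem ends in a voiced consonant (*jatev*, *gejul*); -o when the stem ends in a vowel (*pa*, *lezu*).
*soproh*: final sound = /h/, a voiceless consonant → -nor → *soprohnor*.
Since the final sound of *sa* is /a/ (a vowel), it takes -o, giving *sao*.
*uswul*: final sound = /l/, a voiced consonant → -a → *uswula*.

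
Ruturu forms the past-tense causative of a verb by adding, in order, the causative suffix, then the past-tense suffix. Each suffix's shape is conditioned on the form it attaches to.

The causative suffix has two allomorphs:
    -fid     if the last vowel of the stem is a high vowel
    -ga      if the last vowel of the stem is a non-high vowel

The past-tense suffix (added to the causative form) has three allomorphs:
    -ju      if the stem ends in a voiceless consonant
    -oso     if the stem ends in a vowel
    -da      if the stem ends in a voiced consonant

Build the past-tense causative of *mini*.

minifidda

*mini* — last vowel /i/ (a high vowel) → -fid → *minifid*.
The final sound of the causative form *minifid* is /d/, which is a voiced consonant, so the past-tense suffix is -da, giving *minifidda*.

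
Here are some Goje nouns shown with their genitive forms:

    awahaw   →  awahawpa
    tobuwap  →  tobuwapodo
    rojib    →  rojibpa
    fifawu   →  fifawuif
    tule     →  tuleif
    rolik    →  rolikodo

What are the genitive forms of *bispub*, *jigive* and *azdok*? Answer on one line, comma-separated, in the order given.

The suffix is conditioned by the final sound: -odo when the stem ends in a voiceless consonant (*tobuwap*, *rolik*); -pa when the stem ends in a voiced consonant (*awahaw*, *rojib*); -if when the stem ends in a vowel (*fifawu*, *tule*).
Since the final sound of *bispub* is /b/ (a voiced consonant), it takes -pa, giving *bispubpa*.
Since the final sound of *jigive* is /e/ (a vowel), it takes -if, giving *jigiveif*.
*azdok* — final sound /k/ (a voiceless consonant) → -odo → *azdokodo*.

bispubpa, jigiveif, azdokodo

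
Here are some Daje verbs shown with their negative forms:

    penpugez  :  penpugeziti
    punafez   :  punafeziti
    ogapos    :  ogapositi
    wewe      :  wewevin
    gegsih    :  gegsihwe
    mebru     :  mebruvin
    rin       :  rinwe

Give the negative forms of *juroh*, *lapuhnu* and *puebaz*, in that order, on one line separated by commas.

jurohwe, lapuhnuvin, puebaziti

Looking at the final sound of each stem: -iti when the stem ends in a sibilant (*penpugez*, *punafez*, *ogapos*); -we when the stem ends in a non-sibilant consonant (*gegsih*, *rin*); -vin when the stem ends in a vowel (*wewe*, *mebru*).
*juroh* — final sound /h/ (a non-sibilant consonant) → -we → *jurohwe*.
*lapuhnu* — final sound /u/ (a vowel) → -vin → *lapuhnuvin*.
Since the final sound of *puebaz* is /z/ (a sibilant), it takes -iti, giving *puebaziti*.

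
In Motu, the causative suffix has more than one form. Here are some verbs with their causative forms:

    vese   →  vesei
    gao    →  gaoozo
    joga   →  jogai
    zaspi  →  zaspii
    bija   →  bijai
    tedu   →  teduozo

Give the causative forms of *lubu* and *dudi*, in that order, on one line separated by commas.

Looking at the last vowel of each stem: -ozo when the last vowel of the stem is a rounded vowel (*gao*, *tedu*); -i when the last vowel of the stem is an unrounded vowel (*vese*, *joga*, *zaspi*, *bija*).
Since the last vowel of *lubu* is /u/ (a rounded vowel), it takes -ozo, giving *lubuozo*.
*dudi*: last vowel = /i/, an unrounded vowel → -i → *dudii*.

lubuozo, dudii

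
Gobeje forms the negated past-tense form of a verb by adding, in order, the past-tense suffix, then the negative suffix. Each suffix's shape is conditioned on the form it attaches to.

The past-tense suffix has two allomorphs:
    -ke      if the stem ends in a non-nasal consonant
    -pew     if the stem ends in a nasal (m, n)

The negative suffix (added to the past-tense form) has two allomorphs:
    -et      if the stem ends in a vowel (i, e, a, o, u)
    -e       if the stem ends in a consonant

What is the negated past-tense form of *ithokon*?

*ithokon*: final consonant = /n/, a nasal → -pew → *ithokonpew*.
The past-tense form *ithokonpew*: final sound = /w/, a consonant → -e → *ithokonpewe*.

ithokonpewe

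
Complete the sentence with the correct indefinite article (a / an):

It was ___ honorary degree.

an

The indefinite article is chosen by the initial *sound* of the following word, not its spelling.
*honorary* begins with the sound /ɒ/ (silent h) — a vowel sound.
So the article is *an*: It was an honorary degree.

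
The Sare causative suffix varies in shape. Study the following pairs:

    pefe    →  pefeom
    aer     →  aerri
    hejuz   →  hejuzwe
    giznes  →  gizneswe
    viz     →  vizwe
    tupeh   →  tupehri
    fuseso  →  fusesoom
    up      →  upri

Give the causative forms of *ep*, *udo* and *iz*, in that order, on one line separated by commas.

The suffix is conditioned by the final sound: -we when the stem ends in a sibilant (*hejuz*, *giznes*, *viz*); -ri when the stem ends in a non-sibilant consonant (*aer*, *tupeh*, *up*); -om when the stem ends in a vowel (*pefe*, *fuseso*).
*ep* — final sound /p/ (a non-sibilant consonant) → -ri → *epri*.
Since the final sound of *udo* is /o/ (a vowel), it takes -om, giving *udoom*.
The final sound of *iz* is /z/, which is a sibilant, so the suffix is -we, giving *izwe*.

epri, udoom, izwe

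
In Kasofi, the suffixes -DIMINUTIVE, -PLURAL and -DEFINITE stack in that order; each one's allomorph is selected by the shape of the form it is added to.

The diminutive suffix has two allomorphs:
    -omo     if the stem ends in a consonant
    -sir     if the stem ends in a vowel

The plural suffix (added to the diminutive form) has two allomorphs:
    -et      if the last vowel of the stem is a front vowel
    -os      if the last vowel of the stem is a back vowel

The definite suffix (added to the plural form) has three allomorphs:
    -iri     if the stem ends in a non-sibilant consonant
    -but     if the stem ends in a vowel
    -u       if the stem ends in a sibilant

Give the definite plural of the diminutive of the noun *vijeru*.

vijerusiretiri

*vijeru* — final sound /u/ (a vowel) → -sir → *vijerusir*.
The diminutive form *vijerusir* — last vowel /i/ (a front vowel) → -et → *vijerusiret*.
Since the final sound of the plural form *vijerusiret* is /t/ (a non-sibilant consonant), it takes -iri, giving *vijerusiretiri*.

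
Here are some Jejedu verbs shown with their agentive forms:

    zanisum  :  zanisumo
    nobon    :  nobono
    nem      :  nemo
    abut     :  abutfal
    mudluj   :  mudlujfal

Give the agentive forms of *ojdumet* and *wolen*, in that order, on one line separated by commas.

ojdumetfal, woleno

The alternation tracks the final consonant of the stem — -o when the stem ends in a nasal (*zanisum*, *nobon*, *nem*); -fal when the stem ends in a non-nasal consonant (*abut*, *mudluj*).
The final consonant of *ojdumet* is /t/, which is non-nasal, so the suffix is -fal, giving *ojdumetfal*.
*wolen* — final consonant /n/ (a nasal) → -o → *woleno*.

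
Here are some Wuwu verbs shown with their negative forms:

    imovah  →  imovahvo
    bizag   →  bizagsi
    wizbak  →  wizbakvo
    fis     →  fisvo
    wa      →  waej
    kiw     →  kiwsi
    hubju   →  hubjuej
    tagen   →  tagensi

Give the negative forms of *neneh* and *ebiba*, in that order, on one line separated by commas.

The alternation tracks the final sound of the stem — -vo when the stem ends in a voiceless consonant (*imovah*, *wizbak*, *fis*); -si when the stem ends in a voiced consonant (*bizag*, *kiw*, *tagen*); -ej when the stem ends in a vowel (*wa*, *hubju*).
The final sound of *neneh* is /h/, which is a voiceless consonant, so the suffix is -vo, giving *nenehvo*.
*ebiba*: final sound = /a/, a vowel → -ej → *ebibaej*.

nenehvo, ebibaej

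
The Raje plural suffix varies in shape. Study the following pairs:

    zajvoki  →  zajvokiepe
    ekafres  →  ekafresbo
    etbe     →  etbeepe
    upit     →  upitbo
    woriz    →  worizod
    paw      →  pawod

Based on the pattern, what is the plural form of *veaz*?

veazod

The pattern is voicing of the final sound: -bo when the stem ends in a voiceless consonant (*ekafres*, *upit*); -od when the stem ends in a voiced consonant (*woriz*, *paw*); -epe when the stem ends in a vowel (*zajvoki*, *etbe*).
The final sound of *veaz* is /z/, which is a voiced consonant, so the suffix is -od, giving *veazod*.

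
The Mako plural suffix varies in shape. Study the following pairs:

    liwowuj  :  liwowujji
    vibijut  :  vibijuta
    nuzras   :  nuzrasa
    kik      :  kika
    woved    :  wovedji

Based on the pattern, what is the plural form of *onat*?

The pattern is voicing of the final consonant: -a when the stem ends in a voiceless consonant (*vibijut*, *nuzras*, *kik*); -ji when the stem ends in a voiced consonant (*liwowuj*, *woved*).
*onat*: final consonant = /t/, voiceless → -a → *onata*.

onata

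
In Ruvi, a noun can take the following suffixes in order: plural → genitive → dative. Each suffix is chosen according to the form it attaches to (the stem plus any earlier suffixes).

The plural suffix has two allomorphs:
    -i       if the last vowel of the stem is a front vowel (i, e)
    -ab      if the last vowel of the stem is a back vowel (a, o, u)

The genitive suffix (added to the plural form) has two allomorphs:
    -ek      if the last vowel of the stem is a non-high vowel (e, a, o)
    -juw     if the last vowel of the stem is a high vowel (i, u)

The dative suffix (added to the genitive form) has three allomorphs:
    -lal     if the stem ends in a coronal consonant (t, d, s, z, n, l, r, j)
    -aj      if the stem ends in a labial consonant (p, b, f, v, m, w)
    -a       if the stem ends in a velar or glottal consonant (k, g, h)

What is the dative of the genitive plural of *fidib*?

fidibijuwaj

*fidib*: last vowel = /i/, a front vowel → -i → *fidibi*.
The plural form *fidibi* — last vowel /i/ (a high vowel) → -juw → *fidibijuw*.
Since the final consonant of the genitive form *fidibijuw* is /w/ (labial), it takes -aj, giving *fidibijuwaj*.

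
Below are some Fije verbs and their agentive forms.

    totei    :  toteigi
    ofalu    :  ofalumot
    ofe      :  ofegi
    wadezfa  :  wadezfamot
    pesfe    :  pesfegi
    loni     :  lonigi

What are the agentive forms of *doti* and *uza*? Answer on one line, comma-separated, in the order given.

dotigi, uzamot

The pattern is front/back vowel harmony: -gi when the last vowel of the stem is a front vowel (*totei*, *ofe*, *pesfe*, *loni*); -mot when the last vowel of the stem is a back vowel (*ofalu*, *wadezfa*).
*doti*: last vowel = /i/, a front vowel → -gi → *dotigi*.
The last vowel of *uza* is /a/, which is a back vowel, so the suffix is -mot, giving *uzamot*.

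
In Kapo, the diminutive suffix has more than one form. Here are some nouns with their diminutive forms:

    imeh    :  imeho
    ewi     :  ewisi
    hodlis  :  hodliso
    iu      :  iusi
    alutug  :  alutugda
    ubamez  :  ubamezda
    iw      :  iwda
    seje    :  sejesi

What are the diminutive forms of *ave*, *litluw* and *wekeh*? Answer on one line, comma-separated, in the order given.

avesi, litluwda, wekeho

The alternation tracks the final sound of the stem — -o when the stem ends in a voiceless consonant (*imeh*, *hodlis*); -da when the stem ends in a voiced consonant (*alutug*, *ubamez*, *iw*); -si when the stem ends in a vowel (*ewi*, *iu*, *seje*).
The final sound of *ave* is /e/, which is a vowel, so the suffix is -si, giving *avesi*.
*litluw*: final sound = /w/, a voiced consonant → -da → *litluwda*.
Since the final sound of *wekeh* is /h/ (a voiceless consonant), it takes -o, giving *wekeho*.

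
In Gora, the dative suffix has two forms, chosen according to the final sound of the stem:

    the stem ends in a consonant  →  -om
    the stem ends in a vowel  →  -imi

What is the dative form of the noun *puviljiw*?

puviljiwom

*puviljiw* — final sound /w/ (a consonant) → -om → *puviljiwom*.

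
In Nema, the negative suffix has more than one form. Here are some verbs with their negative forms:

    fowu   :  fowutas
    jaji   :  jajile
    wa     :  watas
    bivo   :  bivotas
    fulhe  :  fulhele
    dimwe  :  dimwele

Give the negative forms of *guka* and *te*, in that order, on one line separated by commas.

The suffix is conditioned by the last vowel: -le when the last vowel of the stem is a front vowel (*jaji*, *fulhe*, *dimwe*); -tas when the last vowel of the stem is a back vowel (*fowu*, *wa*, *bivo*).
The last vowel of *guka* is /a/, which is a back vowel, so the suffix is -tas, giving *gukatas*.
*te*: last vowel = /e/, a front vowel → -le → *tele*.

gukatas, tele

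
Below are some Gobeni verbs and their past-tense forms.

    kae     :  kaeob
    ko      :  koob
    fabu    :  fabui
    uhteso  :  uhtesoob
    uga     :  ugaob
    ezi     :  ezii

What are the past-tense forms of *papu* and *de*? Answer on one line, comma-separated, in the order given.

papui, deob

The pattern is height harmony: -i when the last vowel of the stem is a high vowel (*fabu*, *ezi*); -ob when the last vowel of the stem is a non-high vowel (*kae*, *ko*, *uhteso*, *uga*).
The last vowel of *papu* is /u/, which is a high vowel, so the suffix is -i, giving *papui*.
The last vowel of *de* is /e/, which is a non-high vowel, so the suffix is -ob, giving *deob*.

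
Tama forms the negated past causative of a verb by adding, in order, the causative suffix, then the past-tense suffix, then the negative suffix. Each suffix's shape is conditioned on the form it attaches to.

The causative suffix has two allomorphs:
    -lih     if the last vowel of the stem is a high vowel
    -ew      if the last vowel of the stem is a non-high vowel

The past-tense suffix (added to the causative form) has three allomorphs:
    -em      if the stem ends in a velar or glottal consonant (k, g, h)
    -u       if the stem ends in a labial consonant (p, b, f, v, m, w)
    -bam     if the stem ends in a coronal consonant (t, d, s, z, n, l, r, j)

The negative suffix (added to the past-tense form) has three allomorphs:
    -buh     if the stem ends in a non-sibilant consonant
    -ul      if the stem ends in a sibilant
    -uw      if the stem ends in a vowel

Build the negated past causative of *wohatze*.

wohatzeewuuw

The last vowel of *wohatze* is /e/, which is a non-high vowel, so the causative suffix is -ew, giving *wohatzeew*.
The causative form *wohatzeew*: final consonant = /w/, labial → -u → *wohatzeewu*.
The final sound of the past-tense form *wohatzeewu* is /u/, which is a vowel, so the negative suffix is -uw, giving *wohatzeewuuw*.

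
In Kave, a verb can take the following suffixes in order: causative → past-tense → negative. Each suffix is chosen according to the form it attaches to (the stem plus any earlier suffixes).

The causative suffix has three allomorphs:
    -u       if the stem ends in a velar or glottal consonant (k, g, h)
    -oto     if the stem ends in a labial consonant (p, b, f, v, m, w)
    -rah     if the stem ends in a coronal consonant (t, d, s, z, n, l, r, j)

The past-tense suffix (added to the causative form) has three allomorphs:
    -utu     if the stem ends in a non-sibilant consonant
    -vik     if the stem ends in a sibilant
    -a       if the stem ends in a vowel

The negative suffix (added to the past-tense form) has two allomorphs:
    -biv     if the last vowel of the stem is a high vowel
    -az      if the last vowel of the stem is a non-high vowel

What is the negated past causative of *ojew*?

ojewotoaaz

*ojew*: final consonant = /w/, labial → -oto → *ojewoto*.
The final sound of the causative form *ojewoto* is /o/, which is a vowel, so the past-tense suffix is -a, giving *ojewotoa*.
The last vowel of the past-tense form *ojewotoa* is /a/, which is a non-high vowel, so the negative suffix is -az, giving *ojewotoaaz*.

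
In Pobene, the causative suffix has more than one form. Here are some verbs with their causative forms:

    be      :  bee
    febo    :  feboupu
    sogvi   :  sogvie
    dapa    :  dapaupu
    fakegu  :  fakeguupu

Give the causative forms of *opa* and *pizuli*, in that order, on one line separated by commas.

opaupu, pizulie

The alternation tracks the last vowel of the stem — -e when the last vowel of the stem is a front vowel (*be*, *sogvi*); -upu when the last vowel of the stem is a back vowel (*febo*, *dapa*, *fakegu*).
The last vowel of *opa* is /a/, which is a back vowel, so the suffix is -upu, giving *opaupu*.
Since the last vowel of *pizuli* is /i/ (a front vowel), it takes -e, giving *pizulie*.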